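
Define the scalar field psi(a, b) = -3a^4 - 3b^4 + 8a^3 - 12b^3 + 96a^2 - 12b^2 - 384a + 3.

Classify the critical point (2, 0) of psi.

saddle point

The mixed partial ∂²psi/∂a∂b is 0, so the Hessian at any point is diag(psi_aa, psi_bb) = diag(12(-3a^2 + 4a + 16), -12(3b^2 + 6b + 2)).
At (2, 0): H = diag(144, -24).
The eigenvalues have opposite signs, so H is indefinite: a saddle point.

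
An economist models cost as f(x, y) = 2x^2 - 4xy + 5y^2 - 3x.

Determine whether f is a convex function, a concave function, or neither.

f is quadratic, so its Hessian is the constant matrix H = [[4, -4], [-4, 10]].
det(H) = 24, tr(H) = 14.
det(H) > 0 and tr(H) > 0, so H is positive definite everywhere: convex.

convex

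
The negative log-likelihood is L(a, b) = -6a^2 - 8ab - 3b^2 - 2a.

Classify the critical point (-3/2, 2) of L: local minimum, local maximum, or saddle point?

local maximum

The Hessian of L is constant: H = [[-12, -8], [-8, -6]].
det(H) = (-12)·(-6) − (-8)² = 8.
det(H) > 0 and tr(H) = -18 < 0, so H is negative definite and the point is a local maximum.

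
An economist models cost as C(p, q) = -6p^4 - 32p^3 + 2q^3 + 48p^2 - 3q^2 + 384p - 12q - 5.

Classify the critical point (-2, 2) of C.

The mixed partial ∂²C/∂p∂q is 0, so the Hessian at any point is diag(C_pp, C_qq) = diag(24(-3p^2 - 8p + 4), 6(2q - 1)).
At (-2, 2): H = diag(192, 18).
Both eigenvalues are positive, so H is positive definite: a local minimum.

local minimum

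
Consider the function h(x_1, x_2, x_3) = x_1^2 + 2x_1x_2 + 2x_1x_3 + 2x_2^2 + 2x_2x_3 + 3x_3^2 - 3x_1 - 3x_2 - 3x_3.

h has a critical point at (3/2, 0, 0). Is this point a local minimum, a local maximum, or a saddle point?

local minimum

The Hessian is constant: H = [[2, 2, 2], [2, 4, 2], [2, 2, 6]].
Leading principal minors: Δ₁ = 2, Δ₂ = 4, Δ₃ = 16.
All leading minors are positive, so H is positive definite: a local minimum.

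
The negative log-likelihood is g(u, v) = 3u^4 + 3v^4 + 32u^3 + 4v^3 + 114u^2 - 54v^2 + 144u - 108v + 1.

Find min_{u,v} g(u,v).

g(u,v) separates as P(u) + Q(v) + 1, so its minimum is min P + min Q + 1.
P'(u) = 12(u + 1)(u + 3)(u + 4) vanishes at u ∈ {-4, -3, -1}; Q'(v) = 12(v - 3)(v + 1)(v + 3) vanishes at v ∈ {-3, -1, 3}.
Local minima of P (where P''>0): P(-4)=-32, P(-1)=-59. Local minima of Q: Q(-3)=-27, Q(3)=-459.
So the global minimum of g is P(-1) + Q(3) + 1 = -59 − 459 + 1 = -517, attained at (-1, 3).

-517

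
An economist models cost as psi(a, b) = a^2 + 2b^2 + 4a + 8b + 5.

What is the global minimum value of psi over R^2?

psi(a,b) separates as P(a) + Q(b) + 5, so its minimum is min P + min Q + 5.
P'(a) = 2a + 4 vanishes at a ∈ {-2}; Q'(b) = 4b + 8 vanishes at b ∈ {-2}.
Local minima of P (where P''>0): P(-2)=-4. Local minima of Q: Q(-2)=-8.
So the global minimum of psi is P(-2) + Q(-2) + 5 = -4 − 8 + 5 = -7, attained at (-2, -2).

-7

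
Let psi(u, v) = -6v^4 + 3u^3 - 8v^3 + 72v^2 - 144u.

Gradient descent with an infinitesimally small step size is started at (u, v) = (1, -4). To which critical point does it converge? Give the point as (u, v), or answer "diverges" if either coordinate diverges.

diverges

psi is separable, so gradient descent decouples: u follows -∂psi/∂u, v follows -∂psi/∂v.
∂psi/∂u = 9(u - 4)(u + 4); at u=1 this is -135, so u increases.
∂psi/∂v = -24v(v - 2)(v + 3); at v=-4 this is 576, so v decreases.
The v-coordinate has no critical point in that direction and runs off to infinity.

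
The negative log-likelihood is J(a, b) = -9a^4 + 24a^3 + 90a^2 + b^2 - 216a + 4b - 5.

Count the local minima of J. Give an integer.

1

J separates as a function of a plus a function of b, so ∇J=0 decouples.
∂J/∂a = -36(a - 3)(a - 1)(a + 2) = 0 at a ∈ {-2, 1, 3}; ∂J/∂b = 2(b + 2) = 0 at b ∈ {-2}.
The Hessian is diagonal: diag(J_aa, J_bb). Second derivatives: J_aa(-2)=-540, J_aa(1)=216, J_aa(3)=-360; J_bb(-2)=2.
Local minima occur where both diagonal entries positive: (1, -2). Count: 1.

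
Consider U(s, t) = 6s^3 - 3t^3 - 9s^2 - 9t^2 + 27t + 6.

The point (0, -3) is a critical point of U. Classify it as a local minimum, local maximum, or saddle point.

The mixed partial ∂²U/∂s∂t is 0, so the Hessian at any point is diag(U_ss, U_tt) = diag(18(2s - 1), -18(t + 1)).
At (0, -3): H = diag(-18, 36).
The eigenvalues have opposite signs, so H is indefinite: a saddle point.

saddle point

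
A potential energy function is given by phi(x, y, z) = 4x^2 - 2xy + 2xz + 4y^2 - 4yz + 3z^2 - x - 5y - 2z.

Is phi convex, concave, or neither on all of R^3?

convex

phi is quadratic, so its Hessian is the constant matrix H = [[8, -2, 2], [-2, 8, -4], [2, -4, 6]].
Leading principal minors: 8, 60, 232.
All positive ⇒ H ≻ 0 ⇒ convex.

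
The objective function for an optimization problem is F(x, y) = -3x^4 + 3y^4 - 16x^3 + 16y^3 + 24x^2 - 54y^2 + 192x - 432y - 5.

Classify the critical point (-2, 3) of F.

The mixed partial ∂²F/∂x∂y is 0, so the Hessian at any point is diag(F_xx, F_yy) = diag(12(-3x^2 - 8x + 4), 12(3y^2 + 8y - 9)).
At (-2, 3): H = diag(96, 504).
Both eigenvalues are positive, so H is positive definite: a local minimum.

local minimum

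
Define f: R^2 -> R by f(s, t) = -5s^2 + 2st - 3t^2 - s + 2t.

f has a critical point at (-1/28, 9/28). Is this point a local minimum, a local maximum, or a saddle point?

The Hessian of f is constant: H = [[-10, 2], [2, -6]].
det(H) = (-10)·(-6) − 2² = 56.
det(H) > 0 and tr(H) = -16 < 0, so H is negative definite and the point is a local maximum.

local maximum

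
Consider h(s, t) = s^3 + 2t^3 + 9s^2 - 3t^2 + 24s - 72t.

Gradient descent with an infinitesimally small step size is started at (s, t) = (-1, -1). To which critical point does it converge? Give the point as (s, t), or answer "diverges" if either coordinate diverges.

(-2, 4)

h is separable, so gradient descent decouples: s follows -∂h/∂s, t follows -∂h/∂t.
∂h/∂s = 3(s + 2)(s + 4); at s=-1 this is 9, so s decreases.
∂h/∂t = 6(t - 4)(t + 3); at t=-1 this is -60, so t increases.
s converges to its nearest critical value -2 (a local min of the s-part); t converges to 4. The iterate converges to (-2, 4).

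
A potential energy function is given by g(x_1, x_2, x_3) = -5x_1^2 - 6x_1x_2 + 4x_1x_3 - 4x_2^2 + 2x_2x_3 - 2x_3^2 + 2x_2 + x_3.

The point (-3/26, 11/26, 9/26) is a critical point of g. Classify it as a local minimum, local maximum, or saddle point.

The Hessian is constant: H = [[-10, -6, 4], [-6, -8, 2], [4, 2, -4]].
Leading principal minors: Δ₁ = -10, Δ₂ = 44, Δ₃ = -104.
The minors alternate sign starting negative (−, +, −), so H is negative definite: a local maximum.

local maximum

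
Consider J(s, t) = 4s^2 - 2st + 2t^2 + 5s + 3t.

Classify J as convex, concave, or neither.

J is quadratic, so its Hessian is the constant matrix H = [[8, -2], [-2, 4]].
det(H) = 28, tr(H) = 12.
det(H) > 0 and tr(H) > 0, so H is positive definite everywhere: convex.

convex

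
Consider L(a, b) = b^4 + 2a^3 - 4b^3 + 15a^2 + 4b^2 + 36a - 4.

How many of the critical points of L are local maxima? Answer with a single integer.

L separates as a function of a plus a function of b, so ∇L=0 decouples.
∂L/∂a = 6(a + 2)(a + 3) = 0 at a ∈ {-3, -2}; ∂L/∂b = 4b(b - 2)(b - 1) = 0 at b ∈ {0, 1, 2}.
The Hessian is diagonal: diag(L_aa, L_bb). Second derivatives: L_aa(-3)=-6, L_aa(-2)=6; L_bb(0)=8, L_bb(1)=-4, L_bb(2)=8.
Local maxima occur where both diagonal entries negative: (-3, 1). Count: 1.

1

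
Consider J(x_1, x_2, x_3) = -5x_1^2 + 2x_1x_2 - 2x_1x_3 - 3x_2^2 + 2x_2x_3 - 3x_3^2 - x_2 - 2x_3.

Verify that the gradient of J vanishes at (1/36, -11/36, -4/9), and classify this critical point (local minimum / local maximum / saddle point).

local maximum

∇J = (-10x_1 + 2x_2 - 2x_3, 2x_1 - 6x_2 + 2x_3 - 1, -2x_1 + 2x_2 - 6x_3 - 2); substituting (1/36, -11/36, -4/9) gives ∇J = (0, 0, 0), so (1/36, -11/36, -4/9) is indeed a critical point.
The Hessian is constant: H = [[-10, 2, -2], [2, -6, 2], [-2, 2, -6]].
Leading principal minors: Δ₁ = -10, Δ₂ = 56, Δ₃ = -288.
The minors alternate sign starting negative (−, +, −), so H is negative definite: a local maximum.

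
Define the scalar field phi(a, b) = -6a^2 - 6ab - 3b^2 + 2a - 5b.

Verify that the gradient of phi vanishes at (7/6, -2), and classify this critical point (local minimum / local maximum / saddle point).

local maximum

∇phi = (-12a - 6b + 2, -6a - 6b - 5); substituting (7/6, -2) gives ∇phi = (0, 0), so (7/6, -2) is indeed a critical point.
The Hessian of phi is constant: H = [[-12, -6], [-6, -6]].
det(H) = (-12)·(-6) − (-6)² = 36.
det(H) > 0 and tr(H) = -18 < 0, so H is negative definite and the point is a local maximum.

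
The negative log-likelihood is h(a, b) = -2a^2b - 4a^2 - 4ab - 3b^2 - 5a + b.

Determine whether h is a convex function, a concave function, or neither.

The term -2a^2b is cubic, so the Hessian is not constant.
∂²h/∂a² = -4b - 8, which takes both signs as b varies (negative for sufficiently large b). A diagonal entry of the Hessian changing sign means the Hessian is neither positive- nor negative-semidefinite on all of R^2.

neither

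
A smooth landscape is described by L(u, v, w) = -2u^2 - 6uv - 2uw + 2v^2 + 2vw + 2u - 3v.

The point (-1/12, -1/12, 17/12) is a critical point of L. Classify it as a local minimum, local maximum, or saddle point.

The Hessian is constant: H = [[-4, -6, -2], [-6, 4, 2], [-2, 2, 0]].
Leading principal minors: Δ₁ = -4, Δ₂ = -52, Δ₃ = 48.
The minors fit neither the all-positive nor the alternating-sign pattern, so H is indefinite: a saddle point.

saddle point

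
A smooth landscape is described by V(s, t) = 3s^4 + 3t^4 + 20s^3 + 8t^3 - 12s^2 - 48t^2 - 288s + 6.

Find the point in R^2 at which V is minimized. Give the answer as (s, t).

V(s,t) separates as P(s) + Q(t) + 6, so its minimum is min P + min Q + 6.
P'(s) = 12(s - 2)(s + 3)(s + 4) vanishes at s ∈ {-4, -3, 2}; Q'(t) = 12t(t - 2)(t + 4) vanishes at t ∈ {-4, 0, 2}.
Local minima of P (where P''>0): P(-4)=448, P(2)=-416. Local minima of Q: Q(-4)=-512, Q(2)=-80.
So the global minimum of V is P(2) + Q(-4) + 6 = -416 − 512 + 6 = -922, attained at (2, -4).

(2, -4)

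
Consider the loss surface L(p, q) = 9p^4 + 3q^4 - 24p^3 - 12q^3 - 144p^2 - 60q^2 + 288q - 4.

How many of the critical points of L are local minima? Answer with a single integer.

4

L separates as a function of p plus a function of q, so ∇L=0 decouples.
∂L/∂p = 36p(p - 4)(p + 2) = 0 at p ∈ {-2, 0, 4}; ∂L/∂q = 12(q - 4)(q - 2)(q + 3) = 0 at q ∈ {-3, 2, 4}.
The Hessian is diagonal: diag(L_pp, L_qq). Second derivatives: L_pp(-2)=432, L_pp(0)=-288, L_pp(4)=864; L_qq(-3)=420, L_qq(2)=-120, L_qq(4)=168.
Local minima occur where both diagonal entries positive: (-2, -3), (-2, 4), (4, -3), (4, 4). Count: 4.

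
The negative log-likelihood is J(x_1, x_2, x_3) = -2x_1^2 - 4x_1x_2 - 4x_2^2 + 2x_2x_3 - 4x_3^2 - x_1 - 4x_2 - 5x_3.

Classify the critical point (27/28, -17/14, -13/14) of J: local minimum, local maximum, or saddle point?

The Hessian is constant: H = [[-4, -4, 0], [-4, -8, 2], [0, 2, -8]].
Leading principal minors: Δ₁ = -4, Δ₂ = 16, Δ₃ = -112.
The minors alternate sign starting negative (−, +, −), so H is negative definite: a local maximum.

local maximum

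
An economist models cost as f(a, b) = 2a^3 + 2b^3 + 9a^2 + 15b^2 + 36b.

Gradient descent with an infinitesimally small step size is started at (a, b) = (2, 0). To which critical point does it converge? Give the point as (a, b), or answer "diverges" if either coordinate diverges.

f is separable, so gradient descent decouples: a follows -∂f/∂a, b follows -∂f/∂b.
∂f/∂a = 6a(a + 3); at a=2 this is 60, so a decreases.
∂f/∂b = 6(b + 2)(b + 3); at b=0 this is 36, so b decreases.
a converges to its nearest critical value 0 (a local min of the a-part); b converges to -2. The iterate converges to (0, -2).

(0, -2)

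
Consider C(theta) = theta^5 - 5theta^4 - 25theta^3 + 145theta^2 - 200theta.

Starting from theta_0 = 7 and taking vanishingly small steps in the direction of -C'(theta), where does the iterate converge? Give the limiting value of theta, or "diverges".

5

C'(theta) = 5(theta - 5)(theta - 2)(theta - 1)(theta + 4), so C'(7) = 3300.
Gradient descent moves in the -C' direction, i.e. theta is decreasing.
The nearest critical point in that direction is theta = 5, where C'' = 540 > 0 (a local minimum). The iterate converges there.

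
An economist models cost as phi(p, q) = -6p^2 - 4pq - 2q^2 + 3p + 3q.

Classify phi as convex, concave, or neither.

concave

phi is quadratic, so its Hessian is the constant matrix H = [[-12, -4], [-4, -4]].
det(H) = 32, tr(H) = -16.
det(H) > 0 and tr(H) < 0, so H is negative definite everywhere: concave.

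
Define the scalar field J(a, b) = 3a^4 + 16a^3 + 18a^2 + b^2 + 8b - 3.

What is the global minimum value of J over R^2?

-46

J(a,b) separates as P(a) + Q(b) − 3, so its minimum is min P + min Q − 3.
P'(a) = 12a(a + 1)(a + 3) vanishes at a ∈ {-3, -1, 0}; Q'(b) = 2b + 8 vanishes at b ∈ {-4}.
Local minima of P (where P''>0): P(-3)=-27, P(0)=0. Local minima of Q: Q(-4)=-16.
So the global minimum of J is P(-3) + Q(-4) − 3 = -27 − 16 − 3 = -46, attained at (-3, -4).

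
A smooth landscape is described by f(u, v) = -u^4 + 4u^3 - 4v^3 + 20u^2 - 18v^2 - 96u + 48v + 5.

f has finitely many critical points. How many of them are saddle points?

f separates as a function of u plus a function of v, so ∇f=0 decouples.
∂f/∂u = -4(u - 4)(u - 2)(u + 3) = 0 at u ∈ {-3, 2, 4}; ∂f/∂v = -12(v - 1)(v + 4) = 0 at v ∈ {-4, 1}.
The Hessian is diagonal: diag(f_uu, f_vv). Second derivatives: f_uu(-3)=-140, f_uu(2)=40, f_uu(4)=-56; f_vv(-4)=60, f_vv(1)=-60.
Saddle points occur where the two diagonal entries have opposite signs: (-3, -4), (2, 1), (4, -4). Count: 3.

3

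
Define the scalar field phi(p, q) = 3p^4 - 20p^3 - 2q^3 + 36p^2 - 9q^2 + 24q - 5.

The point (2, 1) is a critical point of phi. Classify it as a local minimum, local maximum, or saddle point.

The mixed partial ∂²phi/∂p∂q is 0, so the Hessian at any point is diag(phi_pp, phi_qq) = diag(12(3p^2 - 10p + 6), -6(2q + 3)).
At (2, 1): H = diag(-24, -30).
Both eigenvalues are negative, so H is negative definite: a local maximum.

local maximum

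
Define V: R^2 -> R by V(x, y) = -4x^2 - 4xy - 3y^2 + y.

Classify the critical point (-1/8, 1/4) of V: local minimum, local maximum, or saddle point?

The Hessian of V is constant: H = [[-8, -4], [-4, -6]].
det(H) = (-8)·(-6) − (-4)² = 32.
det(H) > 0 and tr(H) = -14 < 0, so H is negative definite and the point is a local maximum.

local maximum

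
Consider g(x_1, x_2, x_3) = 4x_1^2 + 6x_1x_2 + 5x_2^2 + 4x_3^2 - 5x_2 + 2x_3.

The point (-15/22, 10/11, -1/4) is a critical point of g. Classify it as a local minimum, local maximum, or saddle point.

local minimum

The Hessian is constant: H = [[8, 6, 0], [6, 10, 0], [0, 0, 8]].
Leading principal minors: Δ₁ = 8, Δ₂ = 44, Δ₃ = 352.
All leading minors are positive, so H is positive definite: a local minimum.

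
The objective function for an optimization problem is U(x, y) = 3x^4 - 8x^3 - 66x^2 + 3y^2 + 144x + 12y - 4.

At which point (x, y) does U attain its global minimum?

U(x,y) separates as P(x) + Q(y) − 4, so its minimum is min P + min Q − 4.
P'(x) = 12(x - 4)(x - 1)(x + 3) vanishes at x ∈ {-3, 1, 4}; Q'(y) = 6y + 12 vanishes at y ∈ {-2}.
Local minima of P (where P''>0): P(-3)=-567, P(4)=-224. Local minima of Q: Q(-2)=-12.
So the global minimum of U is P(-3) + Q(-2) − 4 = -567 − 12 − 4 = -583, attained at (-3, -2).

(-3, -2)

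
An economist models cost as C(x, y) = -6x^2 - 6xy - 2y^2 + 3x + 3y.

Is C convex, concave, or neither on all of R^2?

C is quadratic, so its Hessian is the constant matrix H = [[-12, -6], [-6, -4]].
det(H) = 12, tr(H) = -16.
det(H) > 0 and tr(H) < 0, so H is negative definite everywhere: concave.

concave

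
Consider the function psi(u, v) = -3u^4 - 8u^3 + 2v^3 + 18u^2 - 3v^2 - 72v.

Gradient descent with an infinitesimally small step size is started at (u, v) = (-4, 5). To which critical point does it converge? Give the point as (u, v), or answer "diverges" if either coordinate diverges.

psi is separable, so gradient descent decouples: u follows -∂psi/∂u, v follows -∂psi/∂v.
∂psi/∂u = -12u(u - 1)(u + 3); at u=-4 this is 240, so u decreases.
∂psi/∂v = 6(v - 4)(v + 3); at v=5 this is 48, so v decreases.
The u-coordinate has no critical point in that direction and runs off to infinity.

diverges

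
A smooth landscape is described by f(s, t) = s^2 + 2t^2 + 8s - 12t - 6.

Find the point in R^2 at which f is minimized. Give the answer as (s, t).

f(s,t) separates as P(s) + Q(t) − 6, so its minimum is min P + min Q − 6.
P'(s) = 2s + 8 vanishes at s ∈ {-4}; Q'(t) = 4(t - 3) vanishes at t ∈ {3}.
Local minima of P (where P''>0): P(-4)=-16. Local minima of Q: Q(3)=-18.
So the global minimum of f is P(-4) + Q(3) − 6 = -16 − 18 − 6 = -40, attained at (-4, 3).

(-4, 3)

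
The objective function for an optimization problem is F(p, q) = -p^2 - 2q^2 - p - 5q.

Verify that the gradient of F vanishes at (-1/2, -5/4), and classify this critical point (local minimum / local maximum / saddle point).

∇F = (-2p - 1, -4q - 5); substituting (-1/2, -5/4) gives ∇F = (0, 0), so (-1/2, -5/4) is indeed a critical point.
The Hessian of F is constant: H = [[-2, 0], [0, -4]].
det(H) = (-2)·(-4) − 0² = 8.
det(H) > 0 and tr(H) = -6 < 0, so H is negative definite and the point is a local maximum.

local maximum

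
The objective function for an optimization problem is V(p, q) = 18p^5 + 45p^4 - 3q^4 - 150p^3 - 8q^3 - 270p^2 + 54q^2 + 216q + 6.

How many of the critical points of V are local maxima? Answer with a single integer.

4

V separates as a function of p plus a function of q, so ∇V=0 decouples.
∂V/∂p = 90p(p - 2)(p + 1)(p + 3) = 0 at p ∈ {-3, -1, 0, 2}; ∂V/∂q = -12(q - 3)(q + 2)(q + 3) = 0 at q ∈ {-3, -2, 3}.
The Hessian is diagonal: diag(V_pp, V_qq). Second derivatives: V_pp(-3)=-2700, V_pp(-1)=540, V_pp(0)=-540, V_pp(2)=2700; V_qq(-3)=-72, V_qq(-2)=60, V_qq(3)=-360.
Local maxima occur where both diagonal entries negative: (-3, -3), (-3, 3), (0, -3), (0, 3). Count: 4.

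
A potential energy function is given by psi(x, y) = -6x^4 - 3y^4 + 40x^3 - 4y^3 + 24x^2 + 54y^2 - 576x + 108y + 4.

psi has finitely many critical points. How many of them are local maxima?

4

psi separates as a function of x plus a function of y, so ∇psi=0 decouples.
∂psi/∂x = -24(x - 4)(x - 3)(x + 2) = 0 at x ∈ {-2, 3, 4}; ∂psi/∂y = -12(y - 3)(y + 1)(y + 3) = 0 at y ∈ {-3, -1, 3}.
The Hessian is diagonal: diag(psi_xx, psi_yy). Second derivatives: psi_xx(-2)=-720, psi_xx(3)=120, psi_xx(4)=-144; psi_yy(-3)=-144, psi_yy(-1)=96, psi_yy(3)=-288.
Local maxima occur where both diagonal entries negative: (-2, -3), (-2, 3), (4, -3), (4, 3). Count: 4.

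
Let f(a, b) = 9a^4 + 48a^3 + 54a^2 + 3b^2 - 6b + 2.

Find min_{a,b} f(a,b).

f(a,b) separates as P(a) + Q(b) + 2, so its minimum is min P + min Q + 2.
P'(a) = 36a(a + 1)(a + 3) vanishes at a ∈ {-3, -1, 0}; Q'(b) = 6b - 6 vanishes at b ∈ {1}.
Local minima of P (where P''>0): P(-3)=-81, P(0)=0. Local minima of Q: Q(1)=-3.
So the global minimum of f is P(-3) + Q(1) + 2 = -81 − 3 + 2 = -82, attained at (-3, 1).

-82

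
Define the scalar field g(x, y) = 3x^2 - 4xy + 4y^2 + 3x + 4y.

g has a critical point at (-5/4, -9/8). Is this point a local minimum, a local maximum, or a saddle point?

The Hessian of g is constant: H = [[6, -4], [-4, 8]].
det(H) = 6·8 − (-4)² = 32.
det(H) > 0 and tr(H) = 14 > 0, so H is positive definite and the point is a local minimum.

local minimum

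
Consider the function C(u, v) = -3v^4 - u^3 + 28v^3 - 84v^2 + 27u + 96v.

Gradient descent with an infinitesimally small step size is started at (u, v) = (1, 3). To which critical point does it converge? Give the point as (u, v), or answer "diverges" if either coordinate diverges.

C is separable, so gradient descent decouples: u follows -∂C/∂u, v follows -∂C/∂v.
∂C/∂u = -3(u - 3)(u + 3); at u=1 this is 24, so u decreases.
∂C/∂v = -12(v - 4)(v - 2)(v - 1); at v=3 this is 24, so v decreases.
u converges to its nearest critical value -3 (a local min of the u-part); v converges to 2. The iterate converges to (-3, 2).

(-3, 2)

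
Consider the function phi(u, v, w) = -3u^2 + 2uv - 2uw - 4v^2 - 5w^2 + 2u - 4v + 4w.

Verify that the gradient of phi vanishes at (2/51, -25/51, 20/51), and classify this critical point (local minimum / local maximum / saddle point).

local maximum

∇phi = (-6u + 2v - 2w + 2, 2u - 8v - 4, -2u - 10w + 4); substituting (2/51, -25/51, 20/51) gives ∇phi = (0, 0, 0), so (2/51, -25/51, 20/51) is indeed a critical point.
The Hessian is constant: H = [[-6, 2, -2], [2, -8, 0], [-2, 0, -10]].
Leading principal minors: Δ₁ = -6, Δ₂ = 44, Δ₃ = -408.
The minors alternate sign starting negative (−, +, −), so H is negative definite: a local maximum.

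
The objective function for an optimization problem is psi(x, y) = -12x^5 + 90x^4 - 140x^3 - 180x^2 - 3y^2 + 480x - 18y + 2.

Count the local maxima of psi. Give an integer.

psi separates as a function of x plus a function of y, so ∇psi=0 decouples.
∂psi/∂x = -60(x - 4)(x - 2)(x - 1)(x + 1) = 0 at x ∈ {-1, 1, 2, 4}; ∂psi/∂y = -6(y + 3) = 0 at y ∈ {-3}.
The Hessian is diagonal: diag(psi_xx, psi_yy). Second derivatives: psi_xx(-1)=1800, psi_xx(1)=-360, psi_xx(2)=360, psi_xx(4)=-1800; psi_yy(-3)=-6.
Local maxima occur where both diagonal entries negative: (1, -3), (4, -3). Count: 2.

2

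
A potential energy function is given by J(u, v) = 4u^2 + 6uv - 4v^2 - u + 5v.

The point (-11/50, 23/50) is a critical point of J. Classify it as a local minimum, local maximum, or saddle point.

The Hessian of J is constant: H = [[8, 6], [6, -8]].
det(H) = 8·(-8) − 6² = -100.
Since det(H) < 0, H is indefinite and the critical point is a saddle point.

saddle point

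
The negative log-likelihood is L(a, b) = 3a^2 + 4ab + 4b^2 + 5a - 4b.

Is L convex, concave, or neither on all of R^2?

L is quadratic, so its Hessian is the constant matrix H = [[6, 4], [4, 8]].
det(H) = 32, tr(H) = 14.
det(H) > 0 and tr(H) > 0, so H is positive definite everywhere: convex.

convex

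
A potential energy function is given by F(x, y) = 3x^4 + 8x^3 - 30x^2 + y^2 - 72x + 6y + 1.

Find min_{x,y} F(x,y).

-160

F(x,y) separates as P(x) + Q(y) + 1, so its minimum is min P + min Q + 1.
P'(x) = 12(x - 2)(x + 1)(x + 3) vanishes at x ∈ {-3, -1, 2}; Q'(y) = 2y + 6 vanishes at y ∈ {-3}.
Local minima of P (where P''>0): P(-3)=-27, P(2)=-152. Local minima of Q: Q(-3)=-9.
So the global minimum of F is P(2) + Q(-3) + 1 = -152 − 9 + 1 = -160, attained at (2, -3).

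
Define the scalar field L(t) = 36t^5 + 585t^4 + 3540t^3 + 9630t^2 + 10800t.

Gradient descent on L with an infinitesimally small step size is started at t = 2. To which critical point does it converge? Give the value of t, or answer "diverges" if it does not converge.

L'(t) = 180(t + 1)(t + 3)(t + 4)(t + 5), so L'(2) = 113400.
Gradient descent moves in the -L' direction, i.e. t is decreasing.
The nearest critical point in that direction is t = -1, where L'' = 4320 > 0 (a local minimum). The iterate converges there.

-1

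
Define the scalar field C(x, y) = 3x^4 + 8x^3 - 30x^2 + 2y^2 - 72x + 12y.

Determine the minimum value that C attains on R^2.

-170

C(x,y) separates as P(x) + Q(y), so its minimum is min P + min Q.
P'(x) = 12(x - 2)(x + 1)(x + 3) vanishes at x ∈ {-3, -1, 2}; Q'(y) = 4y + 12 vanishes at y ∈ {-3}.
Local minima of P (where P''>0): P(-3)=-27, P(2)=-152. Local minima of Q: Q(-3)=-18.
So the global minimum of C is P(2) + Q(-3) = -152 − 18 = -170, attained at (2, -3).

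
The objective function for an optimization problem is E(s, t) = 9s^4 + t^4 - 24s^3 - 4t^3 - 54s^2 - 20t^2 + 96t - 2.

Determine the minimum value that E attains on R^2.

E(s,t) separates as P(s) + Q(t) − 2, so its minimum is min P + min Q − 2.
P'(s) = 36s(s - 3)(s + 1) vanishes at s ∈ {-1, 0, 3}; Q'(t) = 4(t - 4)(t - 2)(t + 3) vanishes at t ∈ {-3, 2, 4}.
Local minima of P (where P''>0): P(-1)=-21, P(3)=-405. Local minima of Q: Q(-3)=-279, Q(4)=64.
So the global minimum of E is P(3) + Q(-3) − 2 = -405 − 279 − 2 = -686, attained at (3, -3).

-686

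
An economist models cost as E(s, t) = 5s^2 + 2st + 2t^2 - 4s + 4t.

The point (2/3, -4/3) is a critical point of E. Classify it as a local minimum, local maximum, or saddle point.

local minimum

The Hessian of E is constant: H = [[10, 2], [2, 4]].
det(H) = 10·4 − 2² = 36.
det(H) > 0 and tr(H) = 14 > 0, so H is positive definite and the point is a local minimum.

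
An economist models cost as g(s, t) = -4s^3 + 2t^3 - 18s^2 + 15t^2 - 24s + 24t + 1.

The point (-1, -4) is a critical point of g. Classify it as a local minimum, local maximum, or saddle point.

local maximum

The mixed partial ∂²g/∂s∂t is 0, so the Hessian at any point is diag(g_ss, g_tt) = diag(-12(2s + 3), 6(2t + 5)).
At (-1, -4): H = diag(-12, -18).
Both eigenvalues are negative, so H is negative definite: a local maximum.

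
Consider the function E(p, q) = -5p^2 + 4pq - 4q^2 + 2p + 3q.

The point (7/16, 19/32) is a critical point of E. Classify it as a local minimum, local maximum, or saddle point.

local maximum

The Hessian of E is constant: H = [[-10, 4], [4, -8]].
det(H) = (-10)·(-8) − 4² = 64.
det(H) > 0 and tr(H) = -18 < 0, so H is negative definite and the point is a local maximum.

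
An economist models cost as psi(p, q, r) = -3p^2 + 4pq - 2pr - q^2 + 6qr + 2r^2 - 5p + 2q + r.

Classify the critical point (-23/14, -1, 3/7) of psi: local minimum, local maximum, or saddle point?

saddle point

The Hessian is constant: H = [[-6, 4, -2], [4, -2, 6], [-2, 6, 4]].
Leading principal minors: Δ₁ = -6, Δ₂ = -4, Δ₃ = 112.
The minors fit neither the all-positive nor the alternating-sign pattern, so H is indefinite: a saddle point.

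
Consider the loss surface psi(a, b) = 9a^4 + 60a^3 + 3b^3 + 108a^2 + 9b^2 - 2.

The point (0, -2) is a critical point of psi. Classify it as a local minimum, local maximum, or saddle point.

The mixed partial ∂²psi/∂a∂b is 0, so the Hessian at any point is diag(psi_aa, psi_bb) = diag(36(3a^2 + 10a + 6), 18(b + 1)).
At (0, -2): H = diag(216, -18).
The eigenvalues have opposite signs, so H is indefinite: a saddle point.

saddle point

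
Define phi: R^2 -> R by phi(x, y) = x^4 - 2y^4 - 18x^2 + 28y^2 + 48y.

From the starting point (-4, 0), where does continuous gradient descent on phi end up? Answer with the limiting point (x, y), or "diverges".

(-3, -1)

phi is separable, so gradient descent decouples: x follows -∂phi/∂x, y follows -∂phi/∂y.
∂phi/∂x = 4x(x - 3)(x + 3); at x=-4 this is -112, so x increases.
∂phi/∂y = -8(y - 3)(y + 1)(y + 2); at y=0 this is 48, so y decreases.
x converges to its nearest critical value -3 (a local min of the x-part); y converges to -1. The iterate converges to (-3, -1).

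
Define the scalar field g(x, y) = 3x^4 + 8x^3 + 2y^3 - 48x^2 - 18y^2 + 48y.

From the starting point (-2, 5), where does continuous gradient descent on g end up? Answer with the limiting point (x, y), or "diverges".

g is separable, so gradient descent decouples: x follows -∂g/∂x, y follows -∂g/∂y.
∂g/∂x = 12x(x - 2)(x + 4); at x=-2 this is 192, so x decreases.
∂g/∂y = 6(y - 4)(y - 2); at y=5 this is 18, so y decreases.
x converges to its nearest critical value -4 (a local min of the x-part); y converges to 4. The iterate converges to (-4, 4).

(-4, 4)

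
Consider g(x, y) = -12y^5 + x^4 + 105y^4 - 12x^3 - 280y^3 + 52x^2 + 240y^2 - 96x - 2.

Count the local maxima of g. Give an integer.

g separates as a function of x plus a function of y, so ∇g=0 decouples.
∂g/∂x = 4(x - 4)(x - 3)(x - 2) = 0 at x ∈ {2, 3, 4}; ∂g/∂y = -60y(y - 4)(y - 2)(y - 1) = 0 at y ∈ {0, 1, 2, 4}.
The Hessian is diagonal: diag(g_xx, g_yy). Second derivatives: g_xx(2)=8, g_xx(3)=-4, g_xx(4)=8; g_yy(0)=480, g_yy(1)=-180, g_yy(2)=240, g_yy(4)=-1440.
Local maxima occur where both diagonal entries negative: (3, 1), (3, 4). Count: 2.

2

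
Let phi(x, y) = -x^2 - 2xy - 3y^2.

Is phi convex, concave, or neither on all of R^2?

concave

phi is quadratic, so its Hessian is the constant matrix H = [[-2, -2], [-2, -6]].
det(H) = 8, tr(H) = -8.
det(H) > 0 and tr(H) < 0, so H is negative definite everywhere: concave.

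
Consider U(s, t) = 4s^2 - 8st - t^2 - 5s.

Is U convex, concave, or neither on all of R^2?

neither

U is quadratic, so its Hessian is the constant matrix H = [[8, -8], [-8, -2]].
det(H) = -80, tr(H) = 6.
det(H) < 0, so H is indefinite: neither convex nor concave.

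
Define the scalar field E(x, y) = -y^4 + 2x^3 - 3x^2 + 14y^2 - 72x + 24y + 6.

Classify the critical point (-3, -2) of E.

The mixed partial ∂²E/∂x∂y is 0, so the Hessian at any point is diag(E_xx, E_yy) = diag(6(2x - 1), 4(-3y^2 + 7)).
At (-3, -2): H = diag(-42, -20).
Both eigenvalues are negative, so H is negative definite: a local maximum.

local maximum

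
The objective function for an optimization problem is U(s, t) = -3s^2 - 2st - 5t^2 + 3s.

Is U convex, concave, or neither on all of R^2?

U is quadratic, so its Hessian is the constant matrix H = [[-6, -2], [-2, -10]].
det(H) = 56, tr(H) = -16.
det(H) > 0 and tr(H) < 0, so H is negative definite everywhere: concave.

concave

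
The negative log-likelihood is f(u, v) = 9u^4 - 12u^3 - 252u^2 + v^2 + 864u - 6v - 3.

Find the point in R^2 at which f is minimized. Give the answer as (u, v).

(-4, 3)

f(u,v) separates as P(u) + Q(v) − 3, so its minimum is min P + min Q − 3.
P'(u) = 36(u - 3)(u - 2)(u + 4) vanishes at u ∈ {-4, 2, 3}; Q'(v) = 2v - 6 vanishes at v ∈ {3}.
Local minima of P (where P''>0): P(-4)=-4416, P(3)=729. Local minima of Q: Q(3)=-9.
So the global minimum of f is P(-4) + Q(3) − 3 = -4416 − 9 − 3 = -4428, attained at (-4, 3).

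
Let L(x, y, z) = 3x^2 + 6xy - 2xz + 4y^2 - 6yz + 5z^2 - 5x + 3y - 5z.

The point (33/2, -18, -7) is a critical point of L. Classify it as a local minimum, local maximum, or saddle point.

The Hessian is constant: H = [[6, 6, -2], [6, 8, -6], [-2, -6, 10]].
Leading principal minors: Δ₁ = 6, Δ₂ = 12, Δ₃ = 16.
All leading minors are positive, so H is positive definite: a local minimum.

local minimum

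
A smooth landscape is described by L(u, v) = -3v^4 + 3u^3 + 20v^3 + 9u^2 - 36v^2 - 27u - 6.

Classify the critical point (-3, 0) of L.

The mixed partial ∂²L/∂u∂v is 0, so the Hessian at any point is diag(L_uu, L_vv) = diag(18(u + 1), 12(-3v^2 + 10v - 6)).
At (-3, 0): H = diag(-36, -72).
Both eigenvalues are negative, so H is negative definite: a local maximum.

local maximum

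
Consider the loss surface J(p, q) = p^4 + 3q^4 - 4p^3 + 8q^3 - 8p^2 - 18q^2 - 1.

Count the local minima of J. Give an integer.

4

J separates as a function of p plus a function of q, so ∇J=0 decouples.
∂J/∂p = 4p(p - 4)(p + 1) = 0 at p ∈ {-1, 0, 4}; ∂J/∂q = 12q(q - 1)(q + 3) = 0 at q ∈ {-3, 0, 1}.
The Hessian is diagonal: diag(J_pp, J_qq). Second derivatives: J_pp(-1)=20, J_pp(0)=-16, J_pp(4)=80; J_qq(-3)=144, J_qq(0)=-36, J_qq(1)=48.
Local minima occur where both diagonal entries positive: (-1, -3), (-1, 1), (4, -3), (4, 1). Count: 4.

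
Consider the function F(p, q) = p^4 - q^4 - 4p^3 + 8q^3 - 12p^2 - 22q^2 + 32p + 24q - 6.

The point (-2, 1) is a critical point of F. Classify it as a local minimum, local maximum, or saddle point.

The mixed partial ∂²F/∂p∂q is 0, so the Hessian at any point is diag(F_pp, F_qq) = diag(12(p^2 - 2p - 2), 4(-3q^2 + 12q - 11)).
At (-2, 1): H = diag(72, -8).
The eigenvalues have opposite signs, so H is indefinite: a saddle point.

saddle point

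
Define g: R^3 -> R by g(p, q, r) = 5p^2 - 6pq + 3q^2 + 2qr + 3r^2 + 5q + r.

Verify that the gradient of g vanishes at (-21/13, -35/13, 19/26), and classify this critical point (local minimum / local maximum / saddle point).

local minimum

∇g = (10p - 6q, -6p + 6q + 2r + 5, 2q + 6r + 1); substituting (-21/13, -35/13, 19/26) gives ∇g = (0, 0, 0), so (-21/13, -35/13, 19/26) is indeed a critical point.
The Hessian is constant: H = [[10, -6, 0], [-6, 6, 2], [0, 2, 6]].
Leading principal minors: Δ₁ = 10, Δ₂ = 24, Δ₃ = 104.
All leading minors are positive, so H is positive definite: a local minimum.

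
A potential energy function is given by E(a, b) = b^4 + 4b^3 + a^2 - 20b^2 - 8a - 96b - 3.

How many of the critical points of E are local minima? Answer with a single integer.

2

E separates as a function of a plus a function of b, so ∇E=0 decouples.
∂E/∂a = 2(a - 4) = 0 at a ∈ {4}; ∂E/∂b = 4(b - 3)(b + 2)(b + 4) = 0 at b ∈ {-4, -2, 3}.
The Hessian is diagonal: diag(E_aa, E_bb). Second derivatives: E_aa(4)=2; E_bb(-4)=56, E_bb(-2)=-40, E_bb(3)=140.
Local minima occur where both diagonal entries positive: (4, -4), (4, 3). Count: 2.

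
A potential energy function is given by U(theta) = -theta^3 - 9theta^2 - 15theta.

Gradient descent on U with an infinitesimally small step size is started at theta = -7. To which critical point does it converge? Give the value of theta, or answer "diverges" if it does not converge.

U'(theta) = -3(theta + 1)(theta + 5), so U'(-7) = -36.
Gradient descent moves in the -U' direction, i.e. theta is increasing.
The nearest critical point in that direction is theta = -5, where U'' = 12 > 0 (a local minimum). The iterate converges there.

-5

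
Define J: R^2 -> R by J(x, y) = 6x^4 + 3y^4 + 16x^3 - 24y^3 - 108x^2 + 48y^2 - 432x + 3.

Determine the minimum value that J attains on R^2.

J(x,y) separates as P(x) + Q(y) + 3, so its minimum is min P + min Q + 3.
P'(x) = 24(x - 3)(x + 2)(x + 3) vanishes at x ∈ {-3, -2, 3}; Q'(y) = 12y(y - 4)(y - 2) vanishes at y ∈ {0, 2, 4}.
Local minima of P (where P''>0): P(-3)=378, P(3)=-1350. Local minima of Q: Q(0)=0, Q(4)=0.
So the global minimum of J is P(3) + Q(0) + 3 = -1350 + 0 + 3 = -1347, attained at (3, 0).

-1347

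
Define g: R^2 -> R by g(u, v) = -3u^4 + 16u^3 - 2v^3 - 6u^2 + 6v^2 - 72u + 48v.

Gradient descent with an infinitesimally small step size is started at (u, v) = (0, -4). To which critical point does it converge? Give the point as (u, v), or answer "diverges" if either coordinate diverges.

(2, -2)

g is separable, so gradient descent decouples: u follows -∂g/∂u, v follows -∂g/∂v.
∂g/∂u = -12(u - 3)(u - 2)(u + 1); at u=0 this is -72, so u increases.
∂g/∂v = -6(v - 4)(v + 2); at v=-4 this is -96, so v increases.
u converges to its nearest critical value 2 (a local min of the u-part); v converges to -2. The iterate converges to (2, -2).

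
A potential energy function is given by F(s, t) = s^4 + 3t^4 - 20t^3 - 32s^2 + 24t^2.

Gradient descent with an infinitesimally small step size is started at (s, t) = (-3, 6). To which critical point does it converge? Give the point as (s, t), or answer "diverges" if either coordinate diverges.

F is separable, so gradient descent decouples: s follows -∂F/∂s, t follows -∂F/∂t.
∂F/∂s = 4s(s - 4)(s + 4); at s=-3 this is 84, so s decreases.
∂F/∂t = 12t(t - 4)(t - 1); at t=6 this is 720, so t decreases.
s converges to its nearest critical value -4 (a local min of the s-part); t converges to 4. The iterate converges to (-4, 4).

(-4, 4)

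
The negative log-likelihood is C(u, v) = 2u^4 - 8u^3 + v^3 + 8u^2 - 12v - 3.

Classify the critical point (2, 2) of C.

local minimum

The mixed partial ∂²C/∂u∂v is 0, so the Hessian at any point is diag(C_uu, C_vv) = diag(8(3u^2 - 6u + 2), 6v).
At (2, 2): H = diag(16, 12).
Both eigenvalues are positive, so H is positive definite: a local minimum.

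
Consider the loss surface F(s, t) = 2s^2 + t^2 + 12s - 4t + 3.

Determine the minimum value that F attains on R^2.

-19

F(s,t) separates as P(s) + Q(t) + 3, so its minimum is min P + min Q + 3.
P'(s) = 4s + 12 vanishes at s ∈ {-3}; Q'(t) = 2(t - 2) vanishes at t ∈ {2}.
Local minima of P (where P''>0): P(-3)=-18. Local minima of Q: Q(2)=-4.
So the global minimum of F is P(-3) + Q(2) + 3 = -18 − 4 + 3 = -19, attained at (-3, 2).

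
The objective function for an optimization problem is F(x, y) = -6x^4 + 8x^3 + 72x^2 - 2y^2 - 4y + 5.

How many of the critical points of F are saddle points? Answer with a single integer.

1

F separates as a function of x plus a function of y, so ∇F=0 decouples.
∂F/∂x = -24x(x - 3)(x + 2) = 0 at x ∈ {-2, 0, 3}; ∂F/∂y = -4(y + 1) = 0 at y ∈ {-1}.
The Hessian is diagonal: diag(F_xx, F_yy). Second derivatives: F_xx(-2)=-240, F_xx(0)=144, F_xx(3)=-360; F_yy(-1)=-4.
Saddle points occur where the two diagonal entries have opposite signs: (0, -1). Count: 1.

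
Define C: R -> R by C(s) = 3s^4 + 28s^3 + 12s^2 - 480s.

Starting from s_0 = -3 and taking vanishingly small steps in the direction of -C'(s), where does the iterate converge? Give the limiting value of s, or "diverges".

2

C'(s) = 12(s - 2)(s + 4)(s + 5), so C'(-3) = -120.
Gradient descent moves in the -C' direction, i.e. s is increasing.
The nearest critical point in that direction is s = 2, where C'' = 504 > 0 (a local minimum). The iterate converges there.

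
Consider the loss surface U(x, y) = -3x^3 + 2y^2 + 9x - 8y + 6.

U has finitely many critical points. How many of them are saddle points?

1

U separates as a function of x plus a function of y, so ∇U=0 decouples.
∂U/∂x = -9(x - 1)(x + 1) = 0 at x ∈ {-1, 1}; ∂U/∂y = 4(y - 2) = 0 at y ∈ {2}.
The Hessian is diagonal: diag(U_xx, U_yy). Second derivatives: U_xx(-1)=18, U_xx(1)=-18; U_yy(2)=4.
Saddle points occur where the two diagonal entries have opposite signs: (1, 2). Count: 1.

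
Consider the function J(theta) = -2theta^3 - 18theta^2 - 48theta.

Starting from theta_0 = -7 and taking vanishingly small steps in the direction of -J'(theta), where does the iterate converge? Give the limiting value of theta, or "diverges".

J'(theta) = -6(theta + 2)(theta + 4), so J'(-7) = -90.
Gradient descent moves in the -J' direction, i.e. theta is increasing.
The nearest critical point in that direction is theta = -4, where J'' = 12 > 0 (a local minimum). The iterate converges there.

-4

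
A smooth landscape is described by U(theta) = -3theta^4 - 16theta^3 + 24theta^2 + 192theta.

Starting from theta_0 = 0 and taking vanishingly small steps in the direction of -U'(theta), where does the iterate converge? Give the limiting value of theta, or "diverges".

-2

U'(theta) = -12(theta - 2)(theta + 2)(theta + 4), so U'(0) = 192.
Gradient descent moves in the -U' direction, i.e. theta is decreasing.
The nearest critical point in that direction is theta = -2, where U'' = 96 > 0 (a local minimum). The iterate converges there.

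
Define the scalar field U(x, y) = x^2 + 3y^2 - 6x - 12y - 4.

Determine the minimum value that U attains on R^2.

U(x,y) separates as P(x) + Q(y) − 4, so its minimum is min P + min Q − 4.
P'(x) = 2x - 6 vanishes at x ∈ {3}; Q'(y) = 6y - 12 vanishes at y ∈ {2}.
Local minima of P (where P''>0): P(3)=-9. Local minima of Q: Q(2)=-12.
So the global minimum of U is P(3) + Q(2) − 4 = -9 − 12 − 4 = -25, attained at (3, 2).

-25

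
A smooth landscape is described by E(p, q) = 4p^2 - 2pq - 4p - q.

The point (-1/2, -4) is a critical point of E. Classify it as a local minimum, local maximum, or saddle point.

The Hessian of E is constant: H = [[8, -2], [-2, 0]].
det(H) = 8·0 − (-2)² = -4.
Since det(H) < 0, H is indefinite and the critical point is a saddle point.

saddle point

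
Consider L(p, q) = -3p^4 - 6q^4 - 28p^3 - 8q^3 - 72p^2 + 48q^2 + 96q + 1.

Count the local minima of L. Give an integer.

L separates as a function of p plus a function of q, so ∇L=0 decouples.
∂L/∂p = -12p(p + 3)(p + 4) = 0 at p ∈ {-4, -3, 0}; ∂L/∂q = -24(q - 2)(q + 1)(q + 2) = 0 at q ∈ {-2, -1, 2}.
The Hessian is diagonal: diag(L_pp, L_qq). Second derivatives: L_pp(-4)=-48, L_pp(-3)=36, L_pp(0)=-144; L_qq(-2)=-96, L_qq(-1)=72, L_qq(2)=-288.
Local minima occur where both diagonal entries positive: (-3, -1). Count: 1.

1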